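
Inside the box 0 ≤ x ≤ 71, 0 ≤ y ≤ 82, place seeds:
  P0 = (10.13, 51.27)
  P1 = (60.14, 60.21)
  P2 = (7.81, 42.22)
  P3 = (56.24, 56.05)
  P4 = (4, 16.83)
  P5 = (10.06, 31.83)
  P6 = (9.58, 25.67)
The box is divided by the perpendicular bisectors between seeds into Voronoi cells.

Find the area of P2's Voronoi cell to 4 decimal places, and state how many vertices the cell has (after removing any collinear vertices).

Area of P2's cell: 205.8809 (3 vertices)

1. box [0,71]×[0,82]: [(0, 0) (71, 0) (71, 82) (0, 82)]
2. ⊥bis P2·P0 via (8.97,46.745): [(0, 49.0445) (0, 0) (71, 0) (71, 30.8434)]  |A|=2836.0197
3. ⊥bis P2·P1 via (33.975,51.215): [(38.0769, 39.2834) (0, 49.0445) (0, 0) (51.5817, 0)]  |A|=1946.8809
4. ⊥bis P2·P3 via (32.025,49.135): [(34.5825, 40.1791) (0, 49.0445) (0, 0) (46.0563, 0)]  |A|=1773.2923
5. ⊥bis P2·P4 via (5.905,29.525): [(39.0451, 24.552) (34.5825, 40.1791) (0, 49.0445) (0, 30.4111)]  |A|=614.2023
6. ⊥bis P2·P5 via (8.935,37.025): [(29.5077, 41.4801) (0, 49.0445) (0, 35.0901)]  |A|=205.8809
7. ⊥bis P2·P6 via (8.695,33.945): [(29.5077, 41.4801) (0, 49.0445) (0, 35.0901)]  |A|=205.8809
8. canonical 3-gon: [(29.5077, 41.4801) (0, 49.0445) (0, 35.0901)]
9. shoelace: 205.8809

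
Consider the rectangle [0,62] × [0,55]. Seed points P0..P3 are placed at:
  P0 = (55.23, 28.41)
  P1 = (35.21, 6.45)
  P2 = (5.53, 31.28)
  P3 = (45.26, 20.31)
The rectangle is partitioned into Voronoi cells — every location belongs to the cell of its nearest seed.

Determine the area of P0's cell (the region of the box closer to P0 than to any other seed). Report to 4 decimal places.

Area of P0's cell: 802.4431

1. box [0,62]×[0,55]: [(0, 0) (62, 0) (62, 55) (0, 55)]
2. ⊥bis P0·P1 via (45.22,17.43): [(62, 2.1324) (62, 55) (4.0094, 55)]  |A|=1532.9136
3. ⊥bis P0·P2 via (30.38,29.845): [(30.4411, 30.9033) (62, 2.1324) (62, 55) (31.8326, 55)]  |A|=1197.689
4. ⊥bis P0·P3 via (50.245,24.36): [(31.4025, 47.5525) (62, 9.8912) (62, 55) (31.8326, 55)]  |A|=802.4431
5. canonical 4-gon: [(31.4025, 47.5525) (62, 9.8912) (62, 55) (31.8326, 55)]
6. shoelace: 802.4431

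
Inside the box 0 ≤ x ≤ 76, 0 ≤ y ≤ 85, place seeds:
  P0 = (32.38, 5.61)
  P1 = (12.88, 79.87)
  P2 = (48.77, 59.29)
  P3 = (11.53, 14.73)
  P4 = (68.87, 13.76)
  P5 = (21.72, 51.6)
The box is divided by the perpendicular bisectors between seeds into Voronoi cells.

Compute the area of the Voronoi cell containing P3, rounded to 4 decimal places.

Area of P3's cell: 830.1622

1. box [0,76]×[0,85]: [(0, 0) (76, 0) (76, 85) (0, 85)]
2. ⊥bis P3·P0 via (21.955,10.17): [(0, 0) (17.5065, 0) (54.6864, 85) (0, 85)]  |A|=3068.1997
3. ⊥bis P3·P1 via (12.205,47.3): [(0, 47.5529) (0, 0) (17.5065, 0) (37.9625, 46.7662)]  |A|=1311.9723
4. ⊥bis P3·P2 via (30.15,37.01): [(17.9806, 47.1803) (0, 47.5529) (0, 0) (17.5065, 0) (32.7461, 34.8404)]  |A|=1191.7419
5. ⊥bis P3·P4 via (40.2,14.245): [(17.9806, 47.1803) (0, 47.5529) (0, 0) (17.5065, 0) (32.7461, 34.8404)]  |A|=1191.7419
6. ⊥bis P3·P5 via (16.625,33.165): [(0, 37.7598) (0, 0) (17.5065, 0) (30.3536, 29.3707)]  |A|=830.1622
7. canonical 4-gon: [(0, 37.7598) (0, 0) (17.5065, 0) (30.3536, 29.3707)]
8. shoelace: 830.1622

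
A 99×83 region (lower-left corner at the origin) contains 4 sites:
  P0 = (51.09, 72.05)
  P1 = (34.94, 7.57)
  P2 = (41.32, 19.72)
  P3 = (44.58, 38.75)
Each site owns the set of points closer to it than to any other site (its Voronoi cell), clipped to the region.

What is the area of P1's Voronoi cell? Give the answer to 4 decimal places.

1. box [0,99]×[0,83]: [(0, 0) (99, 0) (99, 83) (0, 83)]
2. ⊥bis P1·P0 via (43.015,39.81): [(0, 50.5838) (0, 0) (99, 0) (99, 25.7877)]  |A|=3780.3875
3. ⊥bis P1·P2 via (38.13,13.645): [(0, 33.6672) (0, 0) (64.1154, 0)]  |A|=1079.2919
4. ⊥bis P1·P3 via (39.76,23.16): [(0, 33.6672) (0, 0) (64.1154, 0)]  |A|=1079.2919
5. canonical 3-gon: [(0, 33.6672) (0, 0) (64.1154, 0)]
6. shoelace: 1079.2919

Area of P1's cell: 1079.2919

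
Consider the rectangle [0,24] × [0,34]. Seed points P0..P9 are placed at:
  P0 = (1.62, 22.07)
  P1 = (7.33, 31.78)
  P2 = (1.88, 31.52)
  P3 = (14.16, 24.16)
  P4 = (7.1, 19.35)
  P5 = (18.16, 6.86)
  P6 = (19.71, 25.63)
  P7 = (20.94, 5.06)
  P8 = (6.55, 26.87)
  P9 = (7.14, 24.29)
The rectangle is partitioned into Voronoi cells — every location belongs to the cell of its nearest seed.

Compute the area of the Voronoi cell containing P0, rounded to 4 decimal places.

Area of P0's cell: 42.8032

1. box [0,24]×[0,34]: [(0, 0) (24, 0) (24, 34) (0, 34)]
2. ⊥bis P0·P1 via (4.475,26.925): [(0, 29.5565) (0, 0) (24, 0) (24, 15.4433)]  |A|=539.9975
3. ⊥bis P0·P2 via (1.75,26.795): [(4.8407, 26.71) (0, 26.8431) (0, 0) (24, 0) (24, 15.4433)]  |A|=533.4302
4. ⊥bis P0·P3 via (7.89,23.115): [(7.5571, 25.1126) (4.8407, 26.71) (0, 26.8431) (0, 0) (11.7425, 0)]  |A|=252.5553
5. ⊥bis P0·P4 via (4.36,20.71): [(6.7738, 25.5732) (4.8407, 26.71) (0, 26.8431) (0, 11.9259)]  |A|=53.1462
6. ⊥bis P0·P5 via (9.89,14.465): [(6.7738, 25.5732) (4.8407, 26.71) (0, 26.8431) (0, 11.9259)]  |A|=53.1462
7. ⊥bis P0·P6 via (10.665,23.85): [(6.7738, 25.5732) (4.8407, 26.71) (0, 26.8431) (0, 11.9259)]  |A|=53.1462
8. ⊥bis P0·P7 via (11.28,13.565): [(6.7738, 25.5732) (4.8407, 26.71) (0, 26.8431) (0, 11.9259)]  |A|=53.1462
9. ⊥bis P0·P8 via (4.085,24.47): [(5.5033, 23.0133) (1.8233, 26.793) (0, 26.8431) (0, 11.9259)]  |A|=44.4002
10. ⊥bis P0·P9 via (4.38,23.18): [(4.9198, 21.8378) (3.7037, 24.8616) (1.8233, 26.793) (0, 26.8431) (0, 11.9259)]  |A|=42.8032
11. canonical 5-gon: [(4.9198, 21.8378) (3.7037, 24.8616) (1.8233, 26.793) (0, 26.8431) (0, 11.9259)]
12. shoelace: 42.8032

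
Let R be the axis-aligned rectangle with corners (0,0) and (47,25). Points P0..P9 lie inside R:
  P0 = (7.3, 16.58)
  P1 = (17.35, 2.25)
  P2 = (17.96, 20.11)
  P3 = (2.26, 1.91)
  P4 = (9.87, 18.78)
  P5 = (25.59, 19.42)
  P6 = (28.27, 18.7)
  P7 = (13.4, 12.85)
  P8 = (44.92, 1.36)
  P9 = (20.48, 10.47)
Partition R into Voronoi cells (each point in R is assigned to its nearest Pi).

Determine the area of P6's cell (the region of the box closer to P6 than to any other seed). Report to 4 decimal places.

Area of P6's cell: 259.4862

1. box [0,47]×[0,25]: [(0, 0) (47, 0) (47, 25) (0, 25)]
2. ⊥bis P6·P0 via (17.785,17.64): [(19.5683, 0) (47, 0) (47, 25) (17.0409, 25)]  |A|=717.3841
3. ⊥bis P6·P1 via (22.81,10.475): [(18.2, 13.5353) (38.5896, 0) (47, 0) (47, 25) (17.0409, 25)]  |A|=588.6548
4. ⊥bis P6·P2 via (23.115,19.405): [(21.97, 11.0326) (38.5896, 0) (47, 0) (47, 25) (23.8802, 25)]  |A|=520.7309
5. ⊥bis P6·P3 via (15.265,10.305): [(21.97, 11.0326) (38.5896, 0) (47, 0) (47, 25) (23.8802, 25)]  |A|=520.7309
6. ⊥bis P6·P4 via (19.07,18.74): [(21.97, 11.0326) (38.5896, 0) (47, 0) (47, 25) (23.8802, 25)]  |A|=520.7309
7. ⊥bis P6·P5 via (26.93,19.06): [(24.3491, 9.4533) (38.5896, 0) (47, 0) (47, 25) (28.5258, 25)]  |A|=466.4953
8. ⊥bis P6·P7 via (20.835,15.775): [(24.3491, 9.4533) (38.5896, 0) (47, 0) (47, 25) (28.5258, 25)]  |A|=466.4953
9. ⊥bis P6·P8 via (36.595,10.03): [(24.3491, 9.4533) (31.2344, 4.8827) (47, 20.021) (47, 25) (28.5258, 25)]  |A|=288.1412
10. ⊥bis P6·P9 via (24.375,14.585): [(25.4535, 13.5642) (32.9177, 6.499) (47, 20.021) (47, 25) (28.5258, 25)]  |A|=259.4862
11. canonical 5-gon: [(25.4535, 13.5642) (32.9177, 6.499) (47, 20.021) (47, 25) (28.5258, 25)]
12. shoelace: 259.4862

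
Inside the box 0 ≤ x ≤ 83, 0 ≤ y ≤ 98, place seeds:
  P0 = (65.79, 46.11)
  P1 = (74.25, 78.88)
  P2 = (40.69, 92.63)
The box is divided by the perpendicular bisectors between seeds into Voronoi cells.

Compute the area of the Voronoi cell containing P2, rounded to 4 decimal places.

1. box [0,83]×[0,98]: [(0, 0) (83, 0) (83, 98) (0, 98)]
2. ⊥bis P2·P0 via (53.24,69.37): [(0, 40.6442) (83, 85.4271) (83, 98) (0, 98)]  |A|=2902.0411
3. ⊥bis P2·P1 via (57.47,85.755): [(0, 40.6442) (50.0521, 67.65) (62.4869, 98) (0, 98)]  |A|=2383.6299
4. canonical 4-gon: [(0, 40.6442) (50.0521, 67.65) (62.4869, 98) (0, 98)]
5. shoelace: 2383.6299

Area of P2's cell: 2383.6299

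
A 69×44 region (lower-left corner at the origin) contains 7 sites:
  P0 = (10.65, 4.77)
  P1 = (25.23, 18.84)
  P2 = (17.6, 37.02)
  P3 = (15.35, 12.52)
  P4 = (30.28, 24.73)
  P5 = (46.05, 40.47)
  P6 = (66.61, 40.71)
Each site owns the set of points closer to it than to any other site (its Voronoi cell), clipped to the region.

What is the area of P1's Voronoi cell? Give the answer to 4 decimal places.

Area of P1's cell: 419.4117

1. box [0,69]×[0,44]: [(0, 0) (69, 0) (69, 44) (0, 44)]
2. ⊥bis P1·P0 via (17.94,11.805): [(0, 30.3953) (29.3321, 0) (69, 0) (69, 44) (0, 44)]  |A|=2590.2218
3. ⊥bis P1·P2 via (21.415,27.93): [(7.8664, 22.2438) (29.3321, 0) (69, 0) (69, 44) (59.705, 44)]  |A|=1887.2337
4. ⊥bis P1·P3 via (20.29,15.68): [(14.3505, 24.9651) (30.3201, 0) (69, 0) (69, 44) (59.705, 44)]  |A|=1773.5765
5. ⊥bis P1·P4 via (27.755,21.785): [(20.8597, 27.6969) (14.3505, 24.9651) (30.3201, 0) (53.1636, 0)]  |A|=419.4117
6. ⊥bis P1·P5 via (35.64,29.655): [(20.8597, 27.6969) (14.3505, 24.9651) (30.3201, 0) (53.1636, 0)]  |A|=419.4117
7. ⊥bis P1·P6 via (45.92,29.775): [(20.8597, 27.6969) (14.3505, 24.9651) (30.3201, 0) (53.1636, 0)]  |A|=419.4117
8. canonical 4-gon: [(20.8597, 27.6969) (14.3505, 24.9651) (30.3201, 0) (53.1636, 0)]
9. shoelace: 419.4117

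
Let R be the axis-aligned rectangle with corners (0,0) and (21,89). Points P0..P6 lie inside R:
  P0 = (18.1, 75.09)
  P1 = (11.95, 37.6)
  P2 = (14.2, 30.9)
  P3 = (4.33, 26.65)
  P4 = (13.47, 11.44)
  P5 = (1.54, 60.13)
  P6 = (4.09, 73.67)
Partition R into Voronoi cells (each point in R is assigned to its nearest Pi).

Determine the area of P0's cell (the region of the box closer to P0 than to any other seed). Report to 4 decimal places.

Area of P0's cell: 287.1508

1. box [0,21]×[0,89]: [(0, 0) (21, 0) (21, 89) (0, 89)]
2. ⊥bis P0·P1 via (15.025,56.345): [(0, 58.8098) (21, 55.3648) (21, 89) (0, 89)]  |A|=670.1667
3. ⊥bis P0·P2 via (16.15,52.995): [(0, 58.8098) (21, 55.3648) (21, 89) (0, 89)]  |A|=670.1667
4. ⊥bis P0·P3 via (11.215,50.87): [(0, 58.8098) (21, 55.3648) (21, 89) (0, 89)]  |A|=670.1667
5. ⊥bis P0·P4 via (15.785,43.265): [(0, 58.8098) (21, 55.3648) (21, 89) (0, 89)]  |A|=670.1667
6. ⊥bis P0·P5 via (9.82,67.61): [(0, 78.4803) (20.8615, 55.3876) (21, 55.3648) (21, 89) (0, 89)]  |A|=464.9882
7. ⊥bis P0·P6 via (11.095,74.38): [(12.029, 65.1647) (20.8615, 55.3876) (21, 55.3648) (21, 89) (9.6132, 89)]  |A|=287.1508
8. canonical 5-gon: [(12.029, 65.1647) (20.8615, 55.3876) (21, 55.3648) (21, 89) (9.6132, 89)]
9. shoelace: 287.1508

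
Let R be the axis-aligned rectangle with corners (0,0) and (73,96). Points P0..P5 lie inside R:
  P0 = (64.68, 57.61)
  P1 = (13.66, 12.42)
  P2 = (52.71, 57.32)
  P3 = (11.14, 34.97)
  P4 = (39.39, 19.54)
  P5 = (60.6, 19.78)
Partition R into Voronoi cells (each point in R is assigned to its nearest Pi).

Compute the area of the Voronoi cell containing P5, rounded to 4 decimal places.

1. box [0,73]×[0,96]: [(0, 0) (73, 0) (73, 96) (0, 96)]
2. ⊥bis P5·P0 via (62.64,38.695): [(0, 45.4508) (0, 0) (73, 0) (73, 37.5777)]  |A|=3030.5383
3. ⊥bis P5·P1 via (37.13,16.1): [(33.0874, 41.8823) (39.6544, 0) (73, 0) (73, 37.5777)]  |A|=1448.2047
4. ⊥bis P5·P2 via (56.655,38.55): [(59.1406, 39.0724) (34.3451, 33.861) (39.6544, 0) (73, 0) (73, 37.5777)]  |A|=1345.4821
5. ⊥bis P5·P3 via (35.87,27.375): [(59.1406, 39.0724) (38.1046, 34.6512) (35.5338, 26.2802) (39.6544, 0) (73, 0) (73, 37.5777)]  |A|=1330.7626
6. ⊥bis P5·P4 via (49.995,19.66): [(59.1406, 39.0724) (49.7976, 37.1087) (50.2175, 0) (73, 0) (73, 37.5777)]  |A|=879.2528
7. canonical 5-gon: [(59.1406, 39.0724) (49.7976, 37.1087) (50.2175, 0) (73, 0) (73, 37.5777)]
8. shoelace: 879.2528

Area of P5's cell: 879.2528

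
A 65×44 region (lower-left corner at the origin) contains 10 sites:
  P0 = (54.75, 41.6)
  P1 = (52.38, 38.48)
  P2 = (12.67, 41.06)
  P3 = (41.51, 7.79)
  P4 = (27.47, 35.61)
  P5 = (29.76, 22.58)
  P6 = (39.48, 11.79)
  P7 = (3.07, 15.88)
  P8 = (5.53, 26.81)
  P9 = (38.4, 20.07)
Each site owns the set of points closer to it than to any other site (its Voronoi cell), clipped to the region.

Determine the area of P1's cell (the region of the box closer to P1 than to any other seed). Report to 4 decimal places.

1. box [0,65]×[0,44]: [(0, 0) (65, 0) (65, 44) (0, 44)]
2. ⊥bis P1·P0 via (53.565,40.04): [(0, 0) (65, 0) (65, 31.3538) (48.3518, 44) (0, 44)]  |A|=2754.732
3. ⊥bis P1·P2 via (32.525,39.77): [(29.9411, 0) (65, 0) (65, 31.3538) (48.3518, 44) (32.7998, 44)]  |A|=1374.4315
4. ⊥bis P1·P3 via (46.945,23.135): [(31.7929, 28.5017) (65, 16.7402) (65, 31.3538) (48.3518, 44) (32.7998, 44)]  |A|=596.8667
5. ⊥bis P1·P4 via (39.925,37.045): [(41.2972, 25.1354) (65, 16.7402) (65, 31.3538) (48.3518, 44) (39.1237, 44)]  |A|=461.8732
6. ⊥bis P1·P5 via (41.07,30.53): [(40.5983, 31.201) (46.0437, 23.4542) (65, 16.7402) (65, 31.3538) (48.3518, 44) (39.1237, 44)]  |A|=448.0652
7. ⊥bis P1·P6 via (45.93,25.135): [(40.5983, 31.201) (44.3128, 25.9166) (58.6333, 18.9952) (65, 16.7402) (65, 31.3538) (48.3518, 44) (39.1237, 44)]  |A|=436.424
8. ⊥bis P1·P7 via (27.725,27.18): [(40.5983, 31.201) (44.3128, 25.9166) (58.6333, 18.9952) (65, 16.7402) (65, 31.3538) (48.3518, 44) (39.1237, 44)]  |A|=436.424
9. ⊥bis P1·P8 via (28.955,32.645): [(40.5983, 31.201) (44.3128, 25.9166) (58.6333, 18.9952) (65, 16.7402) (65, 31.3538) (48.3518, 44) (39.1237, 44)]  |A|=436.424
10. ⊥bis P1·P9 via (45.39,29.275): [(40.3821, 33.0779) (59.1844, 18.8) (65, 16.7402) (65, 31.3538) (48.3518, 44) (39.1237, 44)]  |A|=393.7375
11. canonical 6-gon: [(40.3821, 33.0779) (59.1844, 18.8) (65, 16.7402) (65, 31.3538) (48.3518, 44) (39.1237, 44)]
12. shoelace: 393.7375

Area of P1's cell: 393.7375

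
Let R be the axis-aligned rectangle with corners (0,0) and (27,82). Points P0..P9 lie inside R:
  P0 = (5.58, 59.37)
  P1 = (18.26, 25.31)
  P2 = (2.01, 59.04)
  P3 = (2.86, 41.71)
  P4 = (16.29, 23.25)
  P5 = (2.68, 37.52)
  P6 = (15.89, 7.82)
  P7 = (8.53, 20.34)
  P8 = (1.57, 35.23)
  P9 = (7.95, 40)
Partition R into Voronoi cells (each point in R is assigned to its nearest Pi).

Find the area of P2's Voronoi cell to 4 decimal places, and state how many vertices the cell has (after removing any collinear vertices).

Area of P2's cell: 99.6346 (4 vertices)

1. box [0,27]×[0,82]: [(0, 0) (27, 0) (27, 82) (0, 82)]
2. ⊥bis P2·P0 via (3.795,59.205): [(0, 0) (9.2677, 0) (1.6879, 82) (0, 82)]  |A|=449.1808
3. ⊥bis P2·P1 via (10.135,42.175): [(0, 37.2923) (5.5724, 39.9769) (1.6879, 82) (0, 82)]  |A|=160.0298
4. ⊥bis P2·P3 via (2.435,50.375): [(0, 50.2556) (4.6014, 50.4813) (1.6879, 82) (0, 82)]  |A|=99.6346
5. ⊥bis P2·P4 via (9.15,41.145): [(0, 50.2556) (4.6014, 50.4813) (1.6879, 82) (0, 82)]  |A|=99.6346
6. ⊥bis P2·P5 via (2.345,48.28): [(0, 50.2556) (4.6014, 50.4813) (1.6879, 82) (0, 82)]  |A|=99.6346
7. ⊥bis P2·P6 via (8.95,33.43): [(0, 50.2556) (4.6014, 50.4813) (1.6879, 82) (0, 82)]  |A|=99.6346
8. ⊥bis P2·P7 via (5.27,39.69): [(0, 50.2556) (4.6014, 50.4813) (1.6879, 82) (0, 82)]  |A|=99.6346
9. ⊥bis P2·P8 via (1.79,47.135): [(0, 50.2556) (4.6014, 50.4813) (1.6879, 82) (0, 82)]  |A|=99.6346
10. ⊥bis P2·P9 via (4.98,49.52): [(0, 50.2556) (4.6014, 50.4813) (1.6879, 82) (0, 82)]  |A|=99.6346
11. canonical 4-gon: [(0, 50.2556) (4.6014, 50.4813) (1.6879, 82) (0, 82)]
12. shoelace: 99.6346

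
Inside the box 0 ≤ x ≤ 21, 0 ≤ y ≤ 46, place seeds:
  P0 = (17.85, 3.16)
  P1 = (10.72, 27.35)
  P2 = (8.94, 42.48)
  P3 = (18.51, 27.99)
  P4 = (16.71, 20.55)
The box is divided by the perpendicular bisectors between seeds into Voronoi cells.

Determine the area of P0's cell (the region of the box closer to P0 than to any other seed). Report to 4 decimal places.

1. box [0,21]×[0,46]: [(0, 0) (21, 0) (21, 46) (0, 46)]
2. ⊥bis P0·P1 via (14.285,15.255): [(0, 11.0445) (0, 0) (21, 0) (21, 17.2342)]  |A|=296.9268
3. ⊥bis P0·P2 via (13.395,22.82): [(0, 11.0445) (0, 0) (21, 0) (21, 17.2342)]  |A|=296.9268
4. ⊥bis P0·P3 via (18.18,15.575): [(15.6031, 15.6435) (0, 11.0445) (0, 0) (21, 0) (21, 15.5)]  |A|=292.2471
5. ⊥bis P0·P4 via (17.28,11.855): [(0, 10.7222) (0, 0) (21, 0) (21, 12.0989)]  |A|=239.6213
6. canonical 4-gon: [(0, 10.7222) (0, 0) (21, 0) (21, 12.0989)]
7. shoelace: 239.6213

Area of P0's cell: 239.6213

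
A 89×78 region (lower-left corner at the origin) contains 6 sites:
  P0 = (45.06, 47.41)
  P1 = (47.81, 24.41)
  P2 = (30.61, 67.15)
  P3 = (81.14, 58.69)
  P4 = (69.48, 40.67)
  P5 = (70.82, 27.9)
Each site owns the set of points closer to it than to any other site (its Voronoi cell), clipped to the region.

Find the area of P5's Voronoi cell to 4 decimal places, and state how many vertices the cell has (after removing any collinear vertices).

1. box [0,89]×[0,78]: [(0, 0) (89, 0) (89, 78) (0, 78)]
2. ⊥bis P5·P0 via (57.94,37.655): [(29.421, 0) (89, 0) (89, 78) (88.4963, 78)]  |A|=2343.2237
3. ⊥bis P5·P1 via (59.315,26.155): [(57.6324, 37.2488) (63.282, 0) (89, 0) (89, 78) (88.4963, 78)]  |A|=1712.5827
4. ⊥bis P5·P2 via (50.715,47.525): [(57.6324, 37.2488) (63.282, 0) (89, 0) (89, 78) (88.4963, 78)]  |A|=1712.5827
5. ⊥bis P5·P3 via (75.98,43.295): [(64.9991, 46.9755) (57.6324, 37.2488) (63.282, 0) (89, 0) (89, 38.931)]  |A|=1235.9249
6. ⊥bis P5·P4 via (70.15,34.285): [(58.271, 33.0385) (63.282, 0) (89, 0) (89, 36.263)]  |A|=982.0053
7. canonical 4-gon: [(58.271, 33.0385) (63.282, 0) (89, 0) (89, 36.263)]
8. shoelace: 982.0053

Area of P5's cell: 982.0053 (4 vertices)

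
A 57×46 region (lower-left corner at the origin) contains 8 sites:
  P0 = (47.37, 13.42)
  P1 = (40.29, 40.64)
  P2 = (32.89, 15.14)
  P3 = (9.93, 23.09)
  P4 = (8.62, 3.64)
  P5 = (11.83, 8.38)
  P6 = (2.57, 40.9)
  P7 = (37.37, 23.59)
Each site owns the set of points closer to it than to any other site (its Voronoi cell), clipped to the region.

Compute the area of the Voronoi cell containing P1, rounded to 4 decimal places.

1. box [0,57]×[0,46]: [(0, 0) (57, 0) (57, 46) (0, 46)]
2. ⊥bis P1·P0 via (43.83,27.03): [(0, 15.6297) (57, 30.4556) (57, 46) (0, 46)]  |A|=1308.5705
3. ⊥bis P1·P2 via (36.59,27.89): [(0, 38.5083) (41.5748, 26.4434) (57, 30.4556) (57, 46) (0, 46)]  |A|=832.9839
4. ⊥bis P1·P3 via (25.11,31.865): [(25.557, 31.0917) (41.5748, 26.4434) (57, 30.4556) (57, 46) (16.9391, 46)]  |A|=610.9848
5. ⊥bis P1·P4 via (24.455,22.14): [(25.557, 31.0917) (41.5748, 26.4434) (57, 30.4556) (57, 46) (16.9391, 46)]  |A|=610.9848
6. ⊥bis P1·P5 via (26.06,24.51): [(25.557, 31.0917) (41.5748, 26.4434) (57, 30.4556) (57, 46) (16.9391, 46)]  |A|=610.9848
7. ⊥bis P1·P6 via (21.43,40.77): [(21.4127, 38.261) (25.557, 31.0917) (41.5748, 26.4434) (57, 30.4556) (57, 46) (21.466, 46)]  |A|=593.4677
8. ⊥bis P1·P7 via (38.83,32.115): [(21.4127, 38.261) (23.4421, 34.7503) (53.6331, 29.5798) (57, 30.4556) (57, 46) (21.466, 46)]  |A|=490.5624
9. canonical 6-gon: [(21.4127, 38.261) (23.4421, 34.7503) (53.6331, 29.5798) (57, 30.4556) (57, 46) (21.466, 46)]
10. shoelace: 490.5624

Area of P1's cell: 490.5624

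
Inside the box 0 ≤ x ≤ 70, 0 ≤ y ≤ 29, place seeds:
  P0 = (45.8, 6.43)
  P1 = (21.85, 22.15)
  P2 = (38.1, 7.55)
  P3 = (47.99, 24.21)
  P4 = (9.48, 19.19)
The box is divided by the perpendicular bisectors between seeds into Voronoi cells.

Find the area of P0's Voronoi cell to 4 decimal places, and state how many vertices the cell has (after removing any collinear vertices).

1. box [0,70]×[0,29]: [(0, 0) (70, 0) (70, 29) (0, 29)]
2. ⊥bis P0·P1 via (33.825,14.29): [(24.4455, 0) (70, 0) (70, 29) (43.4802, 29)]  |A|=1045.0777
3. ⊥bis P0·P2 via (41.95,6.99): [(40.9333, 0) (70, 0) (70, 29) (45.1515, 29)]  |A|=781.7715
4. ⊥bis P0·P3 via (46.895,15.32): [(43.2273, 15.7718) (40.9333, 0) (70, 0) (70, 12.4741)]  |A|=396.1991
5. ⊥bis P0·P4 via (27.64,12.81): [(43.2273, 15.7718) (40.9333, 0) (70, 0) (70, 12.4741)]  |A|=396.1991
6. canonical 4-gon: [(43.2273, 15.7718) (40.9333, 0) (70, 0) (70, 12.4741)]
7. shoelace: 396.1991

Area of P0's cell: 396.1991 (4 vertices)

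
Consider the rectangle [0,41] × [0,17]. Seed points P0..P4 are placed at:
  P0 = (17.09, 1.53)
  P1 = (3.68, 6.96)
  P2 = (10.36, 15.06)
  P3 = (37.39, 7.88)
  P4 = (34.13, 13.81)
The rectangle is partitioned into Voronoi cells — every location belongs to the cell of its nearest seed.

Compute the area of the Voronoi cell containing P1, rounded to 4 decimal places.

Area of P1's cell: 128.7582

1. box [0,41]×[0,17]: [(0, 0) (41, 0) (41, 17) (0, 17)]
2. ⊥bis P1·P0 via (10.385,4.245): [(0, 0) (8.6661, 0) (15.5498, 17) (0, 17)]  |A|=205.835
3. ⊥bis P1·P2 via (7.02,11.01): [(0, 16.7993) (0, 0) (8.6661, 0) (11.5962, 7.2361)]  |A|=128.7582
4. ⊥bis P1·P3 via (20.535,7.42): [(0, 16.7993) (0, 0) (8.6661, 0) (11.5962, 7.2361)]  |A|=128.7582
5. ⊥bis P1·P4 via (18.905,10.385): [(0, 16.7993) (0, 0) (8.6661, 0) (11.5962, 7.2361)]  |A|=128.7582
6. canonical 4-gon: [(0, 16.7993) (0, 0) (8.6661, 0) (11.5962, 7.2361)]
7. shoelace: 128.7582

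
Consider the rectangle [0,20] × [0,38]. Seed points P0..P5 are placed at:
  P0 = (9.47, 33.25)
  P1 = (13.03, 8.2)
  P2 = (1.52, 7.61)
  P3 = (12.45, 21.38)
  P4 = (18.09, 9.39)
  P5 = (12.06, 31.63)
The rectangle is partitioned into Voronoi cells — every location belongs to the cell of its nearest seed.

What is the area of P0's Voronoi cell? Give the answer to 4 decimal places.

Area of P0's cell: 129.8341

1. box [0,20]×[0,38]: [(0, 0) (20, 0) (20, 38) (0, 38)]
2. ⊥bis P0·P1 via (11.25,20.725): [(0, 19.1262) (20, 21.9685) (20, 38) (0, 38)]  |A|=349.0529
3. ⊥bis P0·P2 via (5.495,20.43): [(0, 22.1338) (6.6514, 20.0715) (20, 21.9685) (20, 38) (0, 38)]  |A|=339.0506
4. ⊥bis P0·P3 via (10.96,27.315): [(0, 24.5635) (20, 29.5845) (20, 38) (0, 38)]  |A|=218.5202
5. ⊥bis P0·P4 via (13.78,21.32): [(0, 24.5635) (20, 29.5845) (20, 38) (0, 38)]  |A|=218.5202
6. ⊥bis P0·P5 via (10.765,32.44): [(0, 24.5635) (6.9259, 26.3022) (14.2427, 38) (0, 38)]  |A|=129.8341
7. canonical 4-gon: [(0, 24.5635) (6.9259, 26.3022) (14.2427, 38) (0, 38)]
8. shoelace: 129.8341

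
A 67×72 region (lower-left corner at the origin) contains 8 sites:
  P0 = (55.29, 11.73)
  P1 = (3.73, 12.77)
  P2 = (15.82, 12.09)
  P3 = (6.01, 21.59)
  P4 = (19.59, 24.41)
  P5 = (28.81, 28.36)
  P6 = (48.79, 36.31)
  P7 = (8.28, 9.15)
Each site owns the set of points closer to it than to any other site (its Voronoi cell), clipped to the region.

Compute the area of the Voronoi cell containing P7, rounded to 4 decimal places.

1. box [0,67]×[0,72]: [(0, 0) (67, 0) (67, 72) (0, 72)]
2. ⊥bis P7·P0 via (31.785,10.44): [(0, 0) (32.358, 0) (28.4065, 72) (0, 72)]  |A|=2187.5197
3. ⊥bis P7·P1 via (6.005,10.96): [(0, 3.4123) (0, 0) (32.358, 0) (30.0947, 41.2385)]  |A|=718.543
4. ⊥bis P7·P2 via (12.05,10.62): [(9.9728, 15.9472) (0, 3.4123) (0, 0) (16.191, 0)]  |A|=146.1151
5. ⊥bis P7·P3 via (7.145,15.37): [(9.9951, 15.8901) (9.9159, 15.8756) (0, 3.4123) (0, 0) (16.191, 0)]  |A|=146.1127
6. ⊥bis P7·P4 via (13.935,16.78): [(9.9951, 15.8901) (9.9159, 15.8756) (0, 3.4123) (0, 0) (16.191, 0)]  |A|=146.1127
7. ⊥bis P7·P5 via (18.545,18.755): [(9.9951, 15.8901) (9.9159, 15.8756) (0, 3.4123) (0, 0) (16.191, 0)]  |A|=146.1127
8. ⊥bis P7·P6 via (28.535,22.73): [(9.9951, 15.8901) (9.9159, 15.8756) (0, 3.4123) (0, 0) (16.191, 0)]  |A|=146.1127
9. canonical 5-gon: [(9.9951, 15.8901) (9.9159, 15.8756) (0, 3.4123) (0, 0) (16.191, 0)]
10. shoelace: 146.1127

Area of P7's cell: 146.1127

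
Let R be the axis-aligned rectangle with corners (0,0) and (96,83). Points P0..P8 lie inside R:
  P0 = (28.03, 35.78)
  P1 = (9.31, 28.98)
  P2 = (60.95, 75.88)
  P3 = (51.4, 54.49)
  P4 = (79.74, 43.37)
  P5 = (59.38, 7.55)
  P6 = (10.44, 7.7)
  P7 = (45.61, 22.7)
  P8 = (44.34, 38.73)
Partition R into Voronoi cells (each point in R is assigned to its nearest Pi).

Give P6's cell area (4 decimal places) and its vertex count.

1. box [0,96]×[0,83]: [(0, 0) (96, 0) (96, 83) (0, 83)]
2. ⊥bis P6·P0 via (19.235,21.74): [(0, 33.7893) (0, 0) (53.9399, 0)]  |A|=911.2951
3. ⊥bis P6·P1 via (9.875,18.34): [(23.5071, 19.0639) (0, 17.8156) (0, 0) (53.9399, 0)]  |A|=723.5483
4. ⊥bis P6·P2 via (35.695,41.79): [(23.5071, 19.0639) (0, 17.8156) (0, 0) (53.9399, 0)]  |A|=723.5483
5. ⊥bis P6·P3 via (30.92,31.095): [(23.5071, 19.0639) (0, 17.8156) (0, 0) (53.9399, 0)]  |A|=723.5483
6. ⊥bis P6·P4 via (45.09,25.535): [(23.5071, 19.0639) (0, 17.8156) (0, 0) (53.9399, 0)]  |A|=723.5483
7. ⊥bis P6·P5 via (34.91,7.625): [(34.9231, 11.9126) (23.5071, 19.0639) (0, 17.8156) (0, 0) (34.8866, 0)]  |A|=610.0617
8. ⊥bis P6·P7 via (28.025,15.2): [(27.4234, 16.6106) (23.5071, 19.0639) (0, 17.8156) (0, 0) (34.5078, 0)]  |A|=562.1589
9. ⊥bis P6·P8 via (27.39,23.215): [(27.4234, 16.6106) (23.5071, 19.0639) (0, 17.8156) (0, 0) (34.5078, 0)]  |A|=562.1589
10. canonical 5-gon: [(27.4234, 16.6106) (23.5071, 19.0639) (0, 17.8156) (0, 0) (34.5078, 0)]
11. shoelace: 562.1589

Area of P6's cell: 562.1589 (5 vertices)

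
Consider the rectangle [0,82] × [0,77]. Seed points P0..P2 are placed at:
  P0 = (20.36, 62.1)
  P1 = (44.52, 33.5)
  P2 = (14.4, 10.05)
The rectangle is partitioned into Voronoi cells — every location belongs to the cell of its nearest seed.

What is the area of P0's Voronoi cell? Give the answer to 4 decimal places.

1. box [0,82]×[0,77]: [(0, 0) (82, 0) (82, 77) (0, 77)]
2. ⊥bis P0·P1 via (32.44,47.8): [(0, 20.3961) (67.0062, 77) (0, 77)]  |A|=1896.4055
3. ⊥bis P0·P2 via (17.38,36.075): [(0, 38.0651) (18.4194, 35.956) (67.0062, 77) (0, 77)]  |A|=1733.68
4. canonical 4-gon: [(0, 38.0651) (18.4194, 35.956) (67.0062, 77) (0, 77)]
5. shoelace: 1733.68

Area of P0's cell: 1733.6800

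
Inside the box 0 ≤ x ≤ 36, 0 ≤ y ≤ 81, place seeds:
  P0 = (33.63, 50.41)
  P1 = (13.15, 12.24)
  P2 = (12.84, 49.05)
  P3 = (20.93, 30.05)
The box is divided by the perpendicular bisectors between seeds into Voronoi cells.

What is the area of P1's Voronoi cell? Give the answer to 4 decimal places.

1. box [0,36]×[0,81]: [(0, 0) (36, 0) (36, 81) (0, 81)]
2. ⊥bis P1·P0 via (23.39,31.325): [(0, 43.8748) (0, 0) (36, 0) (36, 24.5591)]  |A|=1231.8116
3. ⊥bis P1·P2 via (12.995,30.645): [(24.4771, 30.7417) (0, 30.5356) (0, 0) (36, 0) (36, 24.5591)]  |A|=1068.5579
4. ⊥bis P1·P3 via (17.04,21.145): [(0, 28.5886) (0, 0) (36, 0) (36, 12.8626)]  |A|=746.123
5. canonical 4-gon: [(0, 28.5886) (0, 0) (36, 0) (36, 12.8626)]
6. shoelace: 746.123

Area of P1's cell: 746.1230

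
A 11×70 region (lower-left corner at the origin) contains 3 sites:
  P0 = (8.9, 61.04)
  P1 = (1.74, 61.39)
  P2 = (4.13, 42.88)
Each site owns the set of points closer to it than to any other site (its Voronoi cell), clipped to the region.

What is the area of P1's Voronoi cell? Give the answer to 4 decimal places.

1. box [0,11]×[0,70]: [(0, 0) (11, 0) (11, 70) (0, 70)]
2. ⊥bis P1·P0 via (5.32,61.215): [(0, 0) (2.3276, 0) (5.7494, 70) (0, 70)]  |A|=282.6978
3. ⊥bis P1·P2 via (2.935,52.135): [(0, 51.756) (4.8885, 52.3872) (5.7494, 70) (0, 70)]  |A|=95.2243
4. canonical 4-gon: [(0, 51.756) (4.8885, 52.3872) (5.7494, 70) (0, 70)]
5. shoelace: 95.2243

Area of P1's cell: 95.2243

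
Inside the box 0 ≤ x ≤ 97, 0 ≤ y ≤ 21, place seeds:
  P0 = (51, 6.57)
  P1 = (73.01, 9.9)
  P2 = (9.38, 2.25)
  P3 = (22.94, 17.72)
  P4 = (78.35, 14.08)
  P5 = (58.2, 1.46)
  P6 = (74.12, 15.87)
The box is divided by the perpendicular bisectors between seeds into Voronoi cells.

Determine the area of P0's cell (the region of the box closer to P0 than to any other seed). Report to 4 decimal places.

1. box [0,97]×[0,21]: [(0, 0) (97, 0) (97, 21) (0, 21)]
2. ⊥bis P0·P1 via (62.005,8.235): [(0, 0) (63.2509, 0) (60.0737, 21) (0, 21)]  |A|=1294.9087
3. ⊥bis P0·P2 via (30.19,4.41): [(30.6477, 0) (63.2509, 0) (60.0737, 21) (28.468, 21)]  |A|=674.1932
4. ⊥bis P0·P3 via (36.97,12.145): [(32.144, 0) (63.2509, 0) (60.0737, 21) (40.4886, 21)]  |A|=532.2656
5. ⊥bis P0·P4 via (64.675,10.325): [(32.144, 0) (63.2509, 0) (60.0737, 21) (40.4886, 21)]  |A|=532.2656
6. ⊥bis P0·P5 via (54.6,4.015): [(32.144, 0) (51.7505, 0) (61.2301, 13.3568) (60.0737, 21) (40.4886, 21)]  |A|=455.4609
7. ⊥bis P0·P6 via (62.56,11.22): [(32.144, 0) (51.7505, 0) (61.2301, 13.3568) (60.9465, 15.2311) (58.626, 21) (40.4886, 21)]  |A|=451.285
8. canonical 6-gon: [(32.144, 0) (51.7505, 0) (61.2301, 13.3568) (60.9465, 15.2311) (58.626, 21) (40.4886, 21)]
9. shoelace: 451.285

Area of P0's cell: 451.2850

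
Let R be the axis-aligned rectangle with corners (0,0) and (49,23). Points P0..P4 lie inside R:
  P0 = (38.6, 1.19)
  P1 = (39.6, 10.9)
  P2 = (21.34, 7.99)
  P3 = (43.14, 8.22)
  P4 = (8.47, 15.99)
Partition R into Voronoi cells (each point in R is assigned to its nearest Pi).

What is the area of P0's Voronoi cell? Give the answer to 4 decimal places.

Area of P0's cell: 88.9901

1. box [0,49]×[0,23]: [(0, 0) (49, 0) (49, 23) (0, 23)]
2. ⊥bis P0·P1 via (39.1,6.045): [(0, 10.0718) (0, 0) (49, 0) (49, 5.0254)]  |A|=369.8816
3. ⊥bis P0·P2 via (29.97,4.59): [(30.8769, 6.8919) (28.1617, 0) (49, 0) (49, 5.0254)]  |A|=117.3459
4. ⊥bis P0·P3 via (40.87,4.705): [(38.7372, 6.0824) (30.8769, 6.8919) (28.1617, 0) (48.1555, 0)]  |A|=88.9901
5. ⊥bis P0·P4 via (23.535,8.59): [(38.7372, 6.0824) (30.8769, 6.8919) (28.1617, 0) (48.1555, 0)]  |A|=88.9901
6. canonical 4-gon: [(38.7372, 6.0824) (30.8769, 6.8919) (28.1617, 0) (48.1555, 0)]
7. shoelace: 88.9901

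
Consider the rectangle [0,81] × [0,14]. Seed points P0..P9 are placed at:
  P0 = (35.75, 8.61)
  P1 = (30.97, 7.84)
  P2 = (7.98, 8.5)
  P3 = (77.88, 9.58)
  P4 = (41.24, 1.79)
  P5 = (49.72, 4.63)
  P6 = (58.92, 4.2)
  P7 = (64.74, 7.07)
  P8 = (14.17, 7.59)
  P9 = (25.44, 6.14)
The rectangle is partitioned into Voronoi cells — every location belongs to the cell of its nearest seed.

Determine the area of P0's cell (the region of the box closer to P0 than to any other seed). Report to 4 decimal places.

1. box [0,81]×[0,14]: [(0, 0) (81, 0) (81, 14) (0, 14)]
2. ⊥bis P0·P1 via (33.36,8.225): [(34.6849, 0) (81, 0) (81, 14) (32.4297, 14)]  |A|=664.1973
3. ⊥bis P0·P2 via (21.865,8.555): [(34.6849, 0) (81, 0) (81, 14) (32.4297, 14)]  |A|=664.1973
4. ⊥bis P0·P3 via (56.815,9.095): [(34.6849, 0) (57.0244, 0) (56.7021, 14) (32.4297, 14)]  |A|=326.2826
5. ⊥bis P0·P4 via (38.495,5.2): [(34.3808, 1.8881) (49.4269, 14) (32.4297, 14)]  |A|=102.9337
6. ⊥bis P0·P5 via (42.735,6.62): [(34.3808, 1.8881) (43.4718, 9.2063) (44.8375, 14) (32.4297, 14)]  |A|=91.9337
7. ⊥bis P0·P6 via (47.335,6.405): [(34.3808, 1.8881) (43.4718, 9.2063) (44.8375, 14) (32.4297, 14)]  |A|=91.9337
8. ⊥bis P0·P7 via (50.245,7.84): [(34.3808, 1.8881) (43.4718, 9.2063) (44.8375, 14) (32.4297, 14)]  |A|=91.9337
9. ⊥bis P0·P8 via (24.96,8.1): [(34.3808, 1.8881) (43.4718, 9.2063) (44.8375, 14) (32.4297, 14)]  |A|=91.9337
10. ⊥bis P0·P9 via (30.595,7.375): [(34.3808, 1.8881) (43.4718, 9.2063) (44.8375, 14) (32.4297, 14)]  |A|=91.9337
11. canonical 4-gon: [(34.3808, 1.8881) (43.4718, 9.2063) (44.8375, 14) (32.4297, 14)]
12. shoelace: 91.9337

Area of P0's cell: 91.9337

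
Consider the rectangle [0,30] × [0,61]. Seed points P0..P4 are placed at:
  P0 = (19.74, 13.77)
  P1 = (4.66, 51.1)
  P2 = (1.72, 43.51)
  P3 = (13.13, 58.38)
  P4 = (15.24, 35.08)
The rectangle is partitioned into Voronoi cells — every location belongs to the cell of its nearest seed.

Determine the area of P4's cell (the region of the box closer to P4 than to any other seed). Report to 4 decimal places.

1. box [0,30]×[0,61]: [(0, 0) (30, 0) (30, 61) (0, 61)]
2. ⊥bis P4·P0 via (17.49,24.425): [(0, 20.7317) (30, 27.0667) (30, 61) (0, 61)]  |A|=1113.0243
3. ⊥bis P4·P1 via (9.95,43.09): [(0, 36.5188) (0, 20.7317) (30, 27.0667) (30, 56.3315)]  |A|=675.7786
4. ⊥bis P4·P2 via (8.48,39.295): [(11.4737, 44.0963) (0, 25.6948) (0, 20.7317) (30, 27.0667) (30, 56.3315)]  |A|=613.6831
5. ⊥bis P4·P3 via (14.185,46.73): [(15.6645, 46.864) (11.4737, 44.0963) (0, 25.6948) (0, 20.7317) (30, 27.0667) (30, 48.1622)]  |A|=555.1272
6. canonical 6-gon: [(15.6645, 46.864) (11.4737, 44.0963) (0, 25.6948) (0, 20.7317) (30, 27.0667) (30, 48.1622)]
7. shoelace: 555.1272

Area of P4's cell: 555.1272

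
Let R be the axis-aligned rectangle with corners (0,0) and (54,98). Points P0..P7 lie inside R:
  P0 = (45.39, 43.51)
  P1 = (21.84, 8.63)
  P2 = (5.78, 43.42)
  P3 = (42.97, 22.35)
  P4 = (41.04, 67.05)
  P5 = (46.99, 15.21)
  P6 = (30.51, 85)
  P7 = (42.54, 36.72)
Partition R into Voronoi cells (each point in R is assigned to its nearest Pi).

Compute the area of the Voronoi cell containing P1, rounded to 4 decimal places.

Area of P1's cell: 833.9536

1. box [0,54]×[0,98]: [(0, 0) (54, 0) (54, 98) (0, 98)]
2. ⊥bis P1·P0 via (33.615,26.07): [(0, 48.7659) (0, 0) (54, 0) (54, 12.3066)]  |A|=1648.9582
3. ⊥bis P1·P2 via (13.81,26.025): [(25.6122, 31.4732) (0, 19.6499) (0, 0) (54, 0) (54, 12.3066)]  |A|=1276.0954
4. ⊥bis P1·P3 via (32.405,15.49): [(22.8537, 30.1998) (0, 19.6499) (0, 0) (42.4629, 0)]  |A|=865.7225
5. ⊥bis P1·P4 via (31.44,37.84): [(22.8537, 30.1998) (0, 19.6499) (0, 0) (42.4629, 0)]  |A|=865.7225
6. ⊥bis P1·P5 via (34.415,11.92): [(34.2071, 12.7146) (22.8537, 30.1998) (0, 19.6499) (0, 0) (37.5336, 0)]  |A|=834.3858
7. ⊥bis P1·P6 via (26.175,46.815): [(34.2071, 12.7146) (22.8537, 30.1998) (0, 19.6499) (0, 0) (37.5336, 0)]  |A|=834.3858
8. ⊥bis P1·P7 via (32.19,22.675): [(34.2071, 12.7146) (23.6565, 28.9635) (22.3158, 29.9515) (0, 19.6499) (0, 0) (37.5336, 0)]  |A|=833.9536
9. canonical 6-gon: [(34.2071, 12.7146) (23.6565, 28.9635) (22.3158, 29.9515) (0, 19.6499) (0, 0) (37.5336, 0)]
10. shoelace: 833.9536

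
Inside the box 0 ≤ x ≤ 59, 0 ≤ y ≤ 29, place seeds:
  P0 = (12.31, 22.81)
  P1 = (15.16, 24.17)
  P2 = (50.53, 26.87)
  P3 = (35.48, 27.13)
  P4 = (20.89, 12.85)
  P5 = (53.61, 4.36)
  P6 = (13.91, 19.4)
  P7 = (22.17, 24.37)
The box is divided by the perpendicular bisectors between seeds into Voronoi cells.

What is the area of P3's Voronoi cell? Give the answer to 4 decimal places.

1. box [0,59]×[0,29]: [(0, 0) (59, 0) (59, 29) (0, 29)]
2. ⊥bis P3·P0 via (23.895,24.97): [(28.5506, 0) (59, 0) (59, 29) (23.1436, 29)]  |A|=961.4338
3. ⊥bis P3·P1 via (25.32,25.65): [(29.0564, 0) (59, 0) (59, 29) (24.832, 29)]  |A|=929.6178
4. ⊥bis P3·P2 via (43.005,27): [(29.0564, 0) (42.5386, 0) (43.0396, 29) (24.832, 29)]  |A|=459.5004
5. ⊥bis P3·P4 via (28.185,19.99): [(25.7877, 22.4393) (42.629, 5.2325) (43.0396, 29) (24.832, 29)]  |A|=263.3966
6. ⊥bis P3·P5 via (44.545,15.745): [(25.7877, 22.4393) (37.6855, 10.2833) (42.7864, 14.3447) (43.0396, 29) (24.832, 29)]  |A|=240.476
7. ⊥bis P3·P6 via (24.695,23.265): [(25.7877, 22.4393) (37.6855, 10.2833) (42.7864, 14.3447) (43.0396, 29) (24.832, 29)]  |A|=240.476
8. ⊥bis P3·P7 via (28.825,25.75): [(30.5125, 17.6119) (37.6855, 10.2833) (42.7864, 14.3447) (43.0396, 29) (28.1511, 29)]  |A|=208.3849
9. canonical 5-gon: [(30.5125, 17.6119) (37.6855, 10.2833) (42.7864, 14.3447) (43.0396, 29) (28.1511, 29)]
10. shoelace: 208.3849

Area of P3's cell: 208.3849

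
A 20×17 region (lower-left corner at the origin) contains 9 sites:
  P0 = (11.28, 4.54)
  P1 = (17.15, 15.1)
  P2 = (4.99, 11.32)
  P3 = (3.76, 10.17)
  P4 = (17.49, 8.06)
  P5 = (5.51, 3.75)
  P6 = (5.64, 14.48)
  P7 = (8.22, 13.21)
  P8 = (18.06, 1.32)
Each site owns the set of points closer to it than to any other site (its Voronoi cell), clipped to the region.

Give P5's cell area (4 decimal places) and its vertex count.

Area of P5's cell: 57.5882 (5 vertices)

1. box [0,20]×[0,17]: [(0, 0) (20, 0) (20, 17) (0, 17)]
2. ⊥bis P5·P0 via (8.395,4.145): [(0, 0) (8.9625, 0) (6.635, 17) (0, 17)]  |A|=132.5785
3. ⊥bis P5·P1 via (11.33,9.425): [(0, 0) (8.9625, 0) (7.0746, 13.7892) (3.9437, 17) (0, 17)]  |A|=128.2579
4. ⊥bis P5·P2 via (5.25,7.535): [(0, 7.1744) (0, 0) (8.9625, 0) (7.9059, 7.7174)]  |A|=62.9437
5. ⊥bis P5·P3 via (4.635,6.96): [(7.2479, 7.6722) (0, 5.6966) (0, 0) (8.9625, 0) (7.9059, 7.7174)]  |A|=57.5882
6. ⊥bis P5·P4 via (11.5,5.905): [(7.2479, 7.6722) (0, 5.6966) (0, 0) (8.9625, 0) (7.9059, 7.7174)]  |A|=57.5882
7. ⊥bis P5·P6 via (5.575,9.115): [(7.2479, 7.6722) (0, 5.6966) (0, 0) (8.9625, 0) (7.9059, 7.7174)]  |A|=57.5882
8. ⊥bis P5·P7 via (6.865,8.48): [(7.2479, 7.6722) (0, 5.6966) (0, 0) (8.9625, 0) (7.9059, 7.7174)]  |A|=57.5882
9. ⊥bis P5·P8 via (11.785,2.535): [(7.2479, 7.6722) (0, 5.6966) (0, 0) (8.9625, 0) (7.9059, 7.7174)]  |A|=57.5882
10. canonical 5-gon: [(7.2479, 7.6722) (0, 5.6966) (0, 0) (8.9625, 0) (7.9059, 7.7174)]
11. shoelace: 57.5882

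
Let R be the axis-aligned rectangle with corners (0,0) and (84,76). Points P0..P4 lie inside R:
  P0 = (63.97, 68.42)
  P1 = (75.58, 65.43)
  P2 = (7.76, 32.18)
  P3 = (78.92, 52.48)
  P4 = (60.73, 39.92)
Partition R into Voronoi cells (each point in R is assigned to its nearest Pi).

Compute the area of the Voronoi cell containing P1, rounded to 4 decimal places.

Area of P1's cell: 246.7031

1. box [0,84]×[0,76]: [(0, 0) (84, 0) (84, 76) (0, 76)]
2. ⊥bis P1·P0 via (69.775,66.925): [(52.5394, 0) (84, 0) (84, 76) (72.1121, 76)]  |A|=1647.2427
3. ⊥bis P1·P2 via (41.67,48.805): [(57.0365, 17.462) (65.5975, 0) (84, 0) (84, 76) (72.1121, 76)]  |A|=1533.2316
4. ⊥bis P1·P3 via (77.25,58.955): [(67.0446, 56.3229) (84, 60.6959) (84, 76) (72.1121, 76)]  |A|=246.7031
5. ⊥bis P1·P4 via (68.155,52.675): [(67.0446, 56.3229) (84, 60.6959) (84, 76) (72.1121, 76)]  |A|=246.7031
6. canonical 4-gon: [(67.0446, 56.3229) (84, 60.6959) (84, 76) (72.1121, 76)]
7. shoelace: 246.7031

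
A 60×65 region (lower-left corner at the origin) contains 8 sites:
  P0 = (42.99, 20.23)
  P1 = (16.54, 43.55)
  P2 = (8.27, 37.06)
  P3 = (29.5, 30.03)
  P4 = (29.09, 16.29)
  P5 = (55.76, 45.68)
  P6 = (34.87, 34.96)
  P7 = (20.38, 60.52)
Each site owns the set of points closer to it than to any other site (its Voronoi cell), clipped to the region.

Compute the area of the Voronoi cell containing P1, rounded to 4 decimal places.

Area of P1's cell: 317.7094

1. box [0,60]×[0,65]: [(0, 0) (60, 0) (60, 65) (0, 65)]
2. ⊥bis P1·P0 via (29.765,31.89): [(0, 0) (1.6488, 0) (58.9569, 65) (0, 65)]  |A|=1969.683
3. ⊥bis P1·P2 via (12.405,40.305): [(0, 56.1123) (24.0742, 25.4353) (58.9569, 65) (0, 65)]  |A|=1273.2862
4. ⊥bis P1·P3 via (23.02,36.79): [(0, 56.1123) (18.5363, 32.492) (52.449, 65) (0, 65)]  |A|=934.8768
5. ⊥bis P1·P4 via (22.815,29.92): [(0, 56.1123) (18.5363, 32.492) (52.449, 65) (0, 65)]  |A|=934.8768
6. ⊥bis P1·P5 via (36.15,44.615): [(0, 56.1123) (18.5363, 32.492) (35.9042, 49.1406) (35.0429, 65) (0, 65)]  |A|=796.8518
7. ⊥bis P1·P6 via (25.705,39.255): [(0, 56.1123) (18.5363, 32.492) (25.7976, 39.4525) (35.3261, 59.7853) (35.0429, 65) (0, 65)]  |A|=740.2601
8. ⊥bis P1·P7 via (18.46,52.035): [(0, 56.2122) (0, 56.1123) (18.5363, 32.492) (25.7976, 39.4525) (30.4253, 49.3275)]  |A|=317.7094
9. canonical 5-gon: [(0, 56.2122) (0, 56.1123) (18.5363, 32.492) (25.7976, 39.4525) (30.4253, 49.3275)]
10. shoelace: 317.7094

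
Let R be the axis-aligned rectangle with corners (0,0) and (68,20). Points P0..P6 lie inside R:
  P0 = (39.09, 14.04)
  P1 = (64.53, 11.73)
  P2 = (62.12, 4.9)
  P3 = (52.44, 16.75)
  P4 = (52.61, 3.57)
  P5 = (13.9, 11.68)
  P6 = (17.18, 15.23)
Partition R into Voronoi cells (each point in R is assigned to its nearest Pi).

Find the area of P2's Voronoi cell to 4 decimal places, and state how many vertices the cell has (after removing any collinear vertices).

Area of P2's cell: 92.2731 (5 vertices)

1. box [0,68]×[0,20]: [(0, 0) (68, 0) (68, 20) (0, 20)]
2. ⊥bis P2·P0 via (50.605,9.47): [(46.8466, 0) (68, 0) (68, 20) (54.7841, 20)]  |A|=343.6931
3. ⊥bis P2·P1 via (63.325,8.315): [(51.7654, 12.3939) (46.8466, 0) (68, 0) (68, 6.6654)]  |A|=185.1912
4. ⊥bis P2·P3 via (57.28,10.825): [(56.9577, 10.5617) (48.1986, 3.4066) (46.8466, 0) (68, 0) (68, 6.6654)]  |A|=158.5915
5. ⊥bis P2·P4 via (57.365,4.235): [(56.9577, 10.5617) (56.5291, 10.2116) (57.9573, 0) (68, 0) (68, 6.6654)]  |A|=92.2731
6. ⊥bis P2·P5 via (38.01,8.29): [(56.9577, 10.5617) (56.5291, 10.2116) (57.9573, 0) (68, 0) (68, 6.6654)]  |A|=92.2731
7. ⊥bis P2·P6 via (39.65,10.065): [(56.9577, 10.5617) (56.5291, 10.2116) (57.9573, 0) (68, 0) (68, 6.6654)]  |A|=92.2731
8. canonical 5-gon: [(56.9577, 10.5617) (56.5291, 10.2116) (57.9573, 0) (68, 0) (68, 6.6654)]
9. shoelace: 92.2731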